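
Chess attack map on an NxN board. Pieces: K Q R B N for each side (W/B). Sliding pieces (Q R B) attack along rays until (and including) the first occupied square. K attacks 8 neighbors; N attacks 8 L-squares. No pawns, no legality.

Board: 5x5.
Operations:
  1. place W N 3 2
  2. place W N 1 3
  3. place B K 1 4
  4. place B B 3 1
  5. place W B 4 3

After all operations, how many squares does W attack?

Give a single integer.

Answer: 10

Derivation:
Op 1: place WN@(3,2)
Op 2: place WN@(1,3)
Op 3: place BK@(1,4)
Op 4: place BB@(3,1)
Op 5: place WB@(4,3)
Per-piece attacks for W:
  WN@(1,3): attacks (3,4) (2,1) (3,2) (0,1)
  WN@(3,2): attacks (4,4) (2,4) (1,3) (4,0) (2,0) (1,1)
  WB@(4,3): attacks (3,4) (3,2) [ray(-1,-1) blocked at (3,2)]
Union (10 distinct): (0,1) (1,1) (1,3) (2,0) (2,1) (2,4) (3,2) (3,4) (4,0) (4,4)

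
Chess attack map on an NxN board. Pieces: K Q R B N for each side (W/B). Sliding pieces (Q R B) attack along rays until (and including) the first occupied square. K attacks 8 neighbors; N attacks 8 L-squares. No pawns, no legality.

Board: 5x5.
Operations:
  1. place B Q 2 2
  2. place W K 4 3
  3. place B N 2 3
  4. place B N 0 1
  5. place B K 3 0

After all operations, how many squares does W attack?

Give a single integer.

Answer: 5

Derivation:
Op 1: place BQ@(2,2)
Op 2: place WK@(4,3)
Op 3: place BN@(2,3)
Op 4: place BN@(0,1)
Op 5: place BK@(3,0)
Per-piece attacks for W:
  WK@(4,3): attacks (4,4) (4,2) (3,3) (3,4) (3,2)
Union (5 distinct): (3,2) (3,3) (3,4) (4,2) (4,4)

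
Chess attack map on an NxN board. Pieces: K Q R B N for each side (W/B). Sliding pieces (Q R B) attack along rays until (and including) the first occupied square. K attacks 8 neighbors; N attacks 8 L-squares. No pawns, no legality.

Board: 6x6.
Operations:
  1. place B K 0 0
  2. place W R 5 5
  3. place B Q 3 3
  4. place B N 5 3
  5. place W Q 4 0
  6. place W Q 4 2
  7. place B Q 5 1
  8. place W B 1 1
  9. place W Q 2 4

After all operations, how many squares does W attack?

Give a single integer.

Op 1: place BK@(0,0)
Op 2: place WR@(5,5)
Op 3: place BQ@(3,3)
Op 4: place BN@(5,3)
Op 5: place WQ@(4,0)
Op 6: place WQ@(4,2)
Op 7: place BQ@(5,1)
Op 8: place WB@(1,1)
Op 9: place WQ@(2,4)
Per-piece attacks for W:
  WB@(1,1): attacks (2,2) (3,3) (2,0) (0,2) (0,0) [ray(1,1) blocked at (3,3); ray(-1,-1) blocked at (0,0)]
  WQ@(2,4): attacks (2,5) (2,3) (2,2) (2,1) (2,0) (3,4) (4,4) (5,4) (1,4) (0,4) (3,5) (3,3) (1,5) (1,3) (0,2) [ray(1,-1) blocked at (3,3)]
  WQ@(4,0): attacks (4,1) (4,2) (5,0) (3,0) (2,0) (1,0) (0,0) (5,1) (3,1) (2,2) (1,3) (0,4) [ray(0,1) blocked at (4,2); ray(-1,0) blocked at (0,0); ray(1,1) blocked at (5,1)]
  WQ@(4,2): attacks (4,3) (4,4) (4,5) (4,1) (4,0) (5,2) (3,2) (2,2) (1,2) (0,2) (5,3) (5,1) (3,3) (3,1) (2,0) [ray(0,-1) blocked at (4,0); ray(1,1) blocked at (5,3); ray(1,-1) blocked at (5,1); ray(-1,1) blocked at (3,3)]
  WR@(5,5): attacks (5,4) (5,3) (4,5) (3,5) (2,5) (1,5) (0,5) [ray(0,-1) blocked at (5,3)]
Union (31 distinct): (0,0) (0,2) (0,4) (0,5) (1,0) (1,2) (1,3) (1,4) (1,5) (2,0) (2,1) (2,2) (2,3) (2,5) (3,0) (3,1) (3,2) (3,3) (3,4) (3,5) (4,0) (4,1) (4,2) (4,3) (4,4) (4,5) (5,0) (5,1) (5,2) (5,3) (5,4)

Answer: 31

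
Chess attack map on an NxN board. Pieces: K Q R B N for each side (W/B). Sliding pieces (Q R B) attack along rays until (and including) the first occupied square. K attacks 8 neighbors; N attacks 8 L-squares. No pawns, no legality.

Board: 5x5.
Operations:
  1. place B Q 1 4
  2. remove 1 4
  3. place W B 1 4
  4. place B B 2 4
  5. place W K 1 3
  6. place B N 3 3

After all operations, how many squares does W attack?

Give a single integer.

Op 1: place BQ@(1,4)
Op 2: remove (1,4)
Op 3: place WB@(1,4)
Op 4: place BB@(2,4)
Op 5: place WK@(1,3)
Op 6: place BN@(3,3)
Per-piece attacks for W:
  WK@(1,3): attacks (1,4) (1,2) (2,3) (0,3) (2,4) (2,2) (0,4) (0,2)
  WB@(1,4): attacks (2,3) (3,2) (4,1) (0,3)
Union (10 distinct): (0,2) (0,3) (0,4) (1,2) (1,4) (2,2) (2,3) (2,4) (3,2) (4,1)

Answer: 10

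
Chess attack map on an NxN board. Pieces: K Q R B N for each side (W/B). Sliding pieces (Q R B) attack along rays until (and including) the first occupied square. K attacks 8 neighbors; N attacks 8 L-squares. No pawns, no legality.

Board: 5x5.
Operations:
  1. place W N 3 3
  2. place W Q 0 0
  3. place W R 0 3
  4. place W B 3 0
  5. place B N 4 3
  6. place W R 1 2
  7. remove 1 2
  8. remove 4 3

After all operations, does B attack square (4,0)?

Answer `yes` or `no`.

Op 1: place WN@(3,3)
Op 2: place WQ@(0,0)
Op 3: place WR@(0,3)
Op 4: place WB@(3,0)
Op 5: place BN@(4,3)
Op 6: place WR@(1,2)
Op 7: remove (1,2)
Op 8: remove (4,3)
Per-piece attacks for B:
B attacks (4,0): no

Answer: no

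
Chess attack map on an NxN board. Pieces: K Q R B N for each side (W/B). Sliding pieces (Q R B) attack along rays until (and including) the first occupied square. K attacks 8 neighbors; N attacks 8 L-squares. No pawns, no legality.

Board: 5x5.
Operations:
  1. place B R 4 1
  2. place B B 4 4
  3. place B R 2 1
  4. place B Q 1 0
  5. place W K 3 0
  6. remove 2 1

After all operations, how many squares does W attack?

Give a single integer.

Answer: 5

Derivation:
Op 1: place BR@(4,1)
Op 2: place BB@(4,4)
Op 3: place BR@(2,1)
Op 4: place BQ@(1,0)
Op 5: place WK@(3,0)
Op 6: remove (2,1)
Per-piece attacks for W:
  WK@(3,0): attacks (3,1) (4,0) (2,0) (4,1) (2,1)
Union (5 distinct): (2,0) (2,1) (3,1) (4,0) (4,1)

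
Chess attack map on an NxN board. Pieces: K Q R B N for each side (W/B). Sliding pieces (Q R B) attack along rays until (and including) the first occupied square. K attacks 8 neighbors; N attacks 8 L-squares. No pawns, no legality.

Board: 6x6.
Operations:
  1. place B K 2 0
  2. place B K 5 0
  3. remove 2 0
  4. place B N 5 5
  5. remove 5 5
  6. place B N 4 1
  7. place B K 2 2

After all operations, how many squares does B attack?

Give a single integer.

Answer: 14

Derivation:
Op 1: place BK@(2,0)
Op 2: place BK@(5,0)
Op 3: remove (2,0)
Op 4: place BN@(5,5)
Op 5: remove (5,5)
Op 6: place BN@(4,1)
Op 7: place BK@(2,2)
Per-piece attacks for B:
  BK@(2,2): attacks (2,3) (2,1) (3,2) (1,2) (3,3) (3,1) (1,3) (1,1)
  BN@(4,1): attacks (5,3) (3,3) (2,2) (2,0)
  BK@(5,0): attacks (5,1) (4,0) (4,1)
Union (14 distinct): (1,1) (1,2) (1,3) (2,0) (2,1) (2,2) (2,3) (3,1) (3,2) (3,3) (4,0) (4,1) (5,1) (5,3)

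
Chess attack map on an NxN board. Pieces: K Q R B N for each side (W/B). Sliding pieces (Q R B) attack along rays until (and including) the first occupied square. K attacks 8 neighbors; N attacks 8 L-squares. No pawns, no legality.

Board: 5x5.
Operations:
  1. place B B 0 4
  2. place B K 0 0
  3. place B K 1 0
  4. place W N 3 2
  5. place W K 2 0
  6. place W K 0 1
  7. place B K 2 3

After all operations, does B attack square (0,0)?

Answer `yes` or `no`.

Answer: yes

Derivation:
Op 1: place BB@(0,4)
Op 2: place BK@(0,0)
Op 3: place BK@(1,0)
Op 4: place WN@(3,2)
Op 5: place WK@(2,0)
Op 6: place WK@(0,1)
Op 7: place BK@(2,3)
Per-piece attacks for B:
  BK@(0,0): attacks (0,1) (1,0) (1,1)
  BB@(0,4): attacks (1,3) (2,2) (3,1) (4,0)
  BK@(1,0): attacks (1,1) (2,0) (0,0) (2,1) (0,1)
  BK@(2,3): attacks (2,4) (2,2) (3,3) (1,3) (3,4) (3,2) (1,4) (1,2)
B attacks (0,0): yes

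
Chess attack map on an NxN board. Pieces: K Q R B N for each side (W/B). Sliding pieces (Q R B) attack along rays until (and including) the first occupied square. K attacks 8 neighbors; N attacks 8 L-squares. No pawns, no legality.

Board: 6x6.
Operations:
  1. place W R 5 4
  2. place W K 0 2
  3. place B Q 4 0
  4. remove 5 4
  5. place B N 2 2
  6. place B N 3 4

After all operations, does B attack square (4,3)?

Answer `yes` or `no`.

Op 1: place WR@(5,4)
Op 2: place WK@(0,2)
Op 3: place BQ@(4,0)
Op 4: remove (5,4)
Op 5: place BN@(2,2)
Op 6: place BN@(3,4)
Per-piece attacks for B:
  BN@(2,2): attacks (3,4) (4,3) (1,4) (0,3) (3,0) (4,1) (1,0) (0,1)
  BN@(3,4): attacks (5,5) (1,5) (4,2) (5,3) (2,2) (1,3)
  BQ@(4,0): attacks (4,1) (4,2) (4,3) (4,4) (4,5) (5,0) (3,0) (2,0) (1,0) (0,0) (5,1) (3,1) (2,2) [ray(-1,1) blocked at (2,2)]
B attacks (4,3): yes

Answer: yes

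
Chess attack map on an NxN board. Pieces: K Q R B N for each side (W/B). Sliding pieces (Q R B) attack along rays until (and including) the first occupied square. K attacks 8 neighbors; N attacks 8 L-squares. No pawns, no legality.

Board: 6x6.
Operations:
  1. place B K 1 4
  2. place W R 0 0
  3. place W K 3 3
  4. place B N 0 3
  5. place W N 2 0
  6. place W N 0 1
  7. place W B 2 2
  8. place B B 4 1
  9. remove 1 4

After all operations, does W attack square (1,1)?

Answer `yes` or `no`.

Answer: yes

Derivation:
Op 1: place BK@(1,4)
Op 2: place WR@(0,0)
Op 3: place WK@(3,3)
Op 4: place BN@(0,3)
Op 5: place WN@(2,0)
Op 6: place WN@(0,1)
Op 7: place WB@(2,2)
Op 8: place BB@(4,1)
Op 9: remove (1,4)
Per-piece attacks for W:
  WR@(0,0): attacks (0,1) (1,0) (2,0) [ray(0,1) blocked at (0,1); ray(1,0) blocked at (2,0)]
  WN@(0,1): attacks (1,3) (2,2) (2,0)
  WN@(2,0): attacks (3,2) (4,1) (1,2) (0,1)
  WB@(2,2): attacks (3,3) (3,1) (4,0) (1,3) (0,4) (1,1) (0,0) [ray(1,1) blocked at (3,3); ray(-1,-1) blocked at (0,0)]
  WK@(3,3): attacks (3,4) (3,2) (4,3) (2,3) (4,4) (4,2) (2,4) (2,2)
W attacks (1,1): yes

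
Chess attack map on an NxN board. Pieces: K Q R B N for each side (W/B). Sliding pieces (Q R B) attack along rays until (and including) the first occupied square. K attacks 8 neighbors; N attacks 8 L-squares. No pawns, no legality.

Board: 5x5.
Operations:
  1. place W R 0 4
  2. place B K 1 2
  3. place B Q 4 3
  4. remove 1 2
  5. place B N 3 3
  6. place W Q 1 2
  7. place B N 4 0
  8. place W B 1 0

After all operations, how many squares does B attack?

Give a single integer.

Answer: 11

Derivation:
Op 1: place WR@(0,4)
Op 2: place BK@(1,2)
Op 3: place BQ@(4,3)
Op 4: remove (1,2)
Op 5: place BN@(3,3)
Op 6: place WQ@(1,2)
Op 7: place BN@(4,0)
Op 8: place WB@(1,0)
Per-piece attacks for B:
  BN@(3,3): attacks (1,4) (4,1) (2,1) (1,2)
  BN@(4,0): attacks (3,2) (2,1)
  BQ@(4,3): attacks (4,4) (4,2) (4,1) (4,0) (3,3) (3,4) (3,2) (2,1) (1,0) [ray(0,-1) blocked at (4,0); ray(-1,0) blocked at (3,3); ray(-1,-1) blocked at (1,0)]
Union (11 distinct): (1,0) (1,2) (1,4) (2,1) (3,2) (3,3) (3,4) (4,0) (4,1) (4,2) (4,4)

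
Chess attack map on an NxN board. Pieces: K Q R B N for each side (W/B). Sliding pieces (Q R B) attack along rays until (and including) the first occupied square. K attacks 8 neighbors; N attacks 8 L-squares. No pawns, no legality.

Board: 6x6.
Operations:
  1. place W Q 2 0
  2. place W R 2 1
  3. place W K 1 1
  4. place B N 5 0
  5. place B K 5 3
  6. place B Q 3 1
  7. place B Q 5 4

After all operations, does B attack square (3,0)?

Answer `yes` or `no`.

Op 1: place WQ@(2,0)
Op 2: place WR@(2,1)
Op 3: place WK@(1,1)
Op 4: place BN@(5,0)
Op 5: place BK@(5,3)
Op 6: place BQ@(3,1)
Op 7: place BQ@(5,4)
Per-piece attacks for B:
  BQ@(3,1): attacks (3,2) (3,3) (3,4) (3,5) (3,0) (4,1) (5,1) (2,1) (4,2) (5,3) (4,0) (2,2) (1,3) (0,4) (2,0) [ray(-1,0) blocked at (2,1); ray(1,1) blocked at (5,3); ray(-1,-1) blocked at (2,0)]
  BN@(5,0): attacks (4,2) (3,1)
  BK@(5,3): attacks (5,4) (5,2) (4,3) (4,4) (4,2)
  BQ@(5,4): attacks (5,5) (5,3) (4,4) (3,4) (2,4) (1,4) (0,4) (4,5) (4,3) (3,2) (2,1) [ray(0,-1) blocked at (5,3); ray(-1,-1) blocked at (2,1)]
B attacks (3,0): yes

Answer: yes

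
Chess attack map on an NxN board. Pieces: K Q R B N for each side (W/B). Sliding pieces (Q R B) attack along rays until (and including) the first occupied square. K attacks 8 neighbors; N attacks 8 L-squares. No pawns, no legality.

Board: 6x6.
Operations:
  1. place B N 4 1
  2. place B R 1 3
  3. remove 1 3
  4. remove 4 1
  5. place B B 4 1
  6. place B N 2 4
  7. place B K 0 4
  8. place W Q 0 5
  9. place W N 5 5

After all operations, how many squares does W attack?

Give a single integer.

Op 1: place BN@(4,1)
Op 2: place BR@(1,3)
Op 3: remove (1,3)
Op 4: remove (4,1)
Op 5: place BB@(4,1)
Op 6: place BN@(2,4)
Op 7: place BK@(0,4)
Op 8: place WQ@(0,5)
Op 9: place WN@(5,5)
Per-piece attacks for W:
  WQ@(0,5): attacks (0,4) (1,5) (2,5) (3,5) (4,5) (5,5) (1,4) (2,3) (3,2) (4,1) [ray(0,-1) blocked at (0,4); ray(1,0) blocked at (5,5); ray(1,-1) blocked at (4,1)]
  WN@(5,5): attacks (4,3) (3,4)
Union (12 distinct): (0,4) (1,4) (1,5) (2,3) (2,5) (3,2) (3,4) (3,5) (4,1) (4,3) (4,5) (5,5)

Answer: 12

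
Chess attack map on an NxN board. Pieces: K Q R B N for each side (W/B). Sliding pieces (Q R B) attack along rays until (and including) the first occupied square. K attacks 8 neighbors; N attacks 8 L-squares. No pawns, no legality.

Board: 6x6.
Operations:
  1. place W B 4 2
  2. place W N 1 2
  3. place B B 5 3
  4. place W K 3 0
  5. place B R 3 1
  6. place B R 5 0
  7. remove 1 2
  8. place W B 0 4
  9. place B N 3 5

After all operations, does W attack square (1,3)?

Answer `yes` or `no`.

Op 1: place WB@(4,2)
Op 2: place WN@(1,2)
Op 3: place BB@(5,3)
Op 4: place WK@(3,0)
Op 5: place BR@(3,1)
Op 6: place BR@(5,0)
Op 7: remove (1,2)
Op 8: place WB@(0,4)
Op 9: place BN@(3,5)
Per-piece attacks for W:
  WB@(0,4): attacks (1,5) (1,3) (2,2) (3,1) [ray(1,-1) blocked at (3,1)]
  WK@(3,0): attacks (3,1) (4,0) (2,0) (4,1) (2,1)
  WB@(4,2): attacks (5,3) (5,1) (3,3) (2,4) (1,5) (3,1) [ray(1,1) blocked at (5,3); ray(-1,-1) blocked at (3,1)]
W attacks (1,3): yes

Answer: yes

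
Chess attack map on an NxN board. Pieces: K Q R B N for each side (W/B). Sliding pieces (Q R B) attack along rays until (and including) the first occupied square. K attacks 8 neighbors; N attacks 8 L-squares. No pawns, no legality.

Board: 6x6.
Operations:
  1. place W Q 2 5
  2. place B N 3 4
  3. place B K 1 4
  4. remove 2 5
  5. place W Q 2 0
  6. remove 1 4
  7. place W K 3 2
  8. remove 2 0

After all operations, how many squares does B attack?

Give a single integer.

Op 1: place WQ@(2,5)
Op 2: place BN@(3,4)
Op 3: place BK@(1,4)
Op 4: remove (2,5)
Op 5: place WQ@(2,0)
Op 6: remove (1,4)
Op 7: place WK@(3,2)
Op 8: remove (2,0)
Per-piece attacks for B:
  BN@(3,4): attacks (5,5) (1,5) (4,2) (5,3) (2,2) (1,3)
Union (6 distinct): (1,3) (1,5) (2,2) (4,2) (5,3) (5,5)

Answer: 6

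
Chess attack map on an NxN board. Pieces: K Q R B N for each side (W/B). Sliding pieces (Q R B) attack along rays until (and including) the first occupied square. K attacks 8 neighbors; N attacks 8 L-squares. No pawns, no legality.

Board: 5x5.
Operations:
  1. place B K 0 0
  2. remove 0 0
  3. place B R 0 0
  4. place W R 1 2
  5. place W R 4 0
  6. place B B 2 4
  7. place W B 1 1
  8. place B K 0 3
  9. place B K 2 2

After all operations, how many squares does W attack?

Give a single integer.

Answer: 13

Derivation:
Op 1: place BK@(0,0)
Op 2: remove (0,0)
Op 3: place BR@(0,0)
Op 4: place WR@(1,2)
Op 5: place WR@(4,0)
Op 6: place BB@(2,4)
Op 7: place WB@(1,1)
Op 8: place BK@(0,3)
Op 9: place BK@(2,2)
Per-piece attacks for W:
  WB@(1,1): attacks (2,2) (2,0) (0,2) (0,0) [ray(1,1) blocked at (2,2); ray(-1,-1) blocked at (0,0)]
  WR@(1,2): attacks (1,3) (1,4) (1,1) (2,2) (0,2) [ray(0,-1) blocked at (1,1); ray(1,0) blocked at (2,2)]
  WR@(4,0): attacks (4,1) (4,2) (4,3) (4,4) (3,0) (2,0) (1,0) (0,0) [ray(-1,0) blocked at (0,0)]
Union (13 distinct): (0,0) (0,2) (1,0) (1,1) (1,3) (1,4) (2,0) (2,2) (3,0) (4,1) (4,2) (4,3) (4,4)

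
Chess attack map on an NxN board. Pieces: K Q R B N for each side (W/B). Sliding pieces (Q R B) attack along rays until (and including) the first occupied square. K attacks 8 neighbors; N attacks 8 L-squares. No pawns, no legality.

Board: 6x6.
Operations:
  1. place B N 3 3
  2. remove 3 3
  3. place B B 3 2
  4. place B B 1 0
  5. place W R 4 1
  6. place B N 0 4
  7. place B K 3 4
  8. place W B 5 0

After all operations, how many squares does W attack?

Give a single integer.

Op 1: place BN@(3,3)
Op 2: remove (3,3)
Op 3: place BB@(3,2)
Op 4: place BB@(1,0)
Op 5: place WR@(4,1)
Op 6: place BN@(0,4)
Op 7: place BK@(3,4)
Op 8: place WB@(5,0)
Per-piece attacks for W:
  WR@(4,1): attacks (4,2) (4,3) (4,4) (4,5) (4,0) (5,1) (3,1) (2,1) (1,1) (0,1)
  WB@(5,0): attacks (4,1) [ray(-1,1) blocked at (4,1)]
Union (11 distinct): (0,1) (1,1) (2,1) (3,1) (4,0) (4,1) (4,2) (4,3) (4,4) (4,5) (5,1)

Answer: 11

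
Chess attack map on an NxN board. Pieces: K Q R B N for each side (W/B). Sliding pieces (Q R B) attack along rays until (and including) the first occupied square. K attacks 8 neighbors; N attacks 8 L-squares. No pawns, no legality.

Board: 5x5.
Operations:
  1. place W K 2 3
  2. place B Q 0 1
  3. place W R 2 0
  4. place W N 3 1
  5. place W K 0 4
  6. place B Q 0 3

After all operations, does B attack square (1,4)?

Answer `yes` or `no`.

Op 1: place WK@(2,3)
Op 2: place BQ@(0,1)
Op 3: place WR@(2,0)
Op 4: place WN@(3,1)
Op 5: place WK@(0,4)
Op 6: place BQ@(0,3)
Per-piece attacks for B:
  BQ@(0,1): attacks (0,2) (0,3) (0,0) (1,1) (2,1) (3,1) (1,2) (2,3) (1,0) [ray(0,1) blocked at (0,3); ray(1,0) blocked at (3,1); ray(1,1) blocked at (2,3)]
  BQ@(0,3): attacks (0,4) (0,2) (0,1) (1,3) (2,3) (1,4) (1,2) (2,1) (3,0) [ray(0,1) blocked at (0,4); ray(0,-1) blocked at (0,1); ray(1,0) blocked at (2,3)]
B attacks (1,4): yes

Answer: yes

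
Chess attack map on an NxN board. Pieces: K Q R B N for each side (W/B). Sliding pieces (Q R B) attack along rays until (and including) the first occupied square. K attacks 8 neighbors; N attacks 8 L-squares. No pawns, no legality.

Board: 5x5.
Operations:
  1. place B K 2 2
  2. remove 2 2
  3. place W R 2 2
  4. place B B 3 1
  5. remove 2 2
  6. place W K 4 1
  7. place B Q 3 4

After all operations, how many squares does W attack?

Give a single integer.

Answer: 5

Derivation:
Op 1: place BK@(2,2)
Op 2: remove (2,2)
Op 3: place WR@(2,2)
Op 4: place BB@(3,1)
Op 5: remove (2,2)
Op 6: place WK@(4,1)
Op 7: place BQ@(3,4)
Per-piece attacks for W:
  WK@(4,1): attacks (4,2) (4,0) (3,1) (3,2) (3,0)
Union (5 distinct): (3,0) (3,1) (3,2) (4,0) (4,2)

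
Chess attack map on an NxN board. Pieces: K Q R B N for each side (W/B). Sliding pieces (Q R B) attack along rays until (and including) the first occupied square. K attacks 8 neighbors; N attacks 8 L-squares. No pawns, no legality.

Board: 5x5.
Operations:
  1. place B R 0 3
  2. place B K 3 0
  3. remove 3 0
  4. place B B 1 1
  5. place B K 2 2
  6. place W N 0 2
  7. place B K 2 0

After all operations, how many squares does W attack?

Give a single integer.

Answer: 4

Derivation:
Op 1: place BR@(0,3)
Op 2: place BK@(3,0)
Op 3: remove (3,0)
Op 4: place BB@(1,1)
Op 5: place BK@(2,2)
Op 6: place WN@(0,2)
Op 7: place BK@(2,0)
Per-piece attacks for W:
  WN@(0,2): attacks (1,4) (2,3) (1,0) (2,1)
Union (4 distinct): (1,0) (1,4) (2,1) (2,3)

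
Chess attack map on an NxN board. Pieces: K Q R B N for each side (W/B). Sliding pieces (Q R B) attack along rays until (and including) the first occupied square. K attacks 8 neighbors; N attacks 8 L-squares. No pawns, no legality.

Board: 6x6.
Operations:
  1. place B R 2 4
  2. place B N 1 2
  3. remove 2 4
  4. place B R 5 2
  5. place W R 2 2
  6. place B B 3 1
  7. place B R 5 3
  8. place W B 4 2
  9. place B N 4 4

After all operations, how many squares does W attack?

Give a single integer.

Op 1: place BR@(2,4)
Op 2: place BN@(1,2)
Op 3: remove (2,4)
Op 4: place BR@(5,2)
Op 5: place WR@(2,2)
Op 6: place BB@(3,1)
Op 7: place BR@(5,3)
Op 8: place WB@(4,2)
Op 9: place BN@(4,4)
Per-piece attacks for W:
  WR@(2,2): attacks (2,3) (2,4) (2,5) (2,1) (2,0) (3,2) (4,2) (1,2) [ray(1,0) blocked at (4,2); ray(-1,0) blocked at (1,2)]
  WB@(4,2): attacks (5,3) (5,1) (3,3) (2,4) (1,5) (3,1) [ray(1,1) blocked at (5,3); ray(-1,-1) blocked at (3,1)]
Union (13 distinct): (1,2) (1,5) (2,0) (2,1) (2,3) (2,4) (2,5) (3,1) (3,2) (3,3) (4,2) (5,1) (5,3)

Answer: 13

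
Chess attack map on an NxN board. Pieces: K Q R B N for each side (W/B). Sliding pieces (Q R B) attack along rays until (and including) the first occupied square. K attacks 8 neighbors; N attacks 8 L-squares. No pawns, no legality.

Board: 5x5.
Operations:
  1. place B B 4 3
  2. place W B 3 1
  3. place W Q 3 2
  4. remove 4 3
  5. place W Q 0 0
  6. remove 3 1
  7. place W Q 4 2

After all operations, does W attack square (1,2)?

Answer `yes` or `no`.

Op 1: place BB@(4,3)
Op 2: place WB@(3,1)
Op 3: place WQ@(3,2)
Op 4: remove (4,3)
Op 5: place WQ@(0,0)
Op 6: remove (3,1)
Op 7: place WQ@(4,2)
Per-piece attacks for W:
  WQ@(0,0): attacks (0,1) (0,2) (0,3) (0,4) (1,0) (2,0) (3,0) (4,0) (1,1) (2,2) (3,3) (4,4)
  WQ@(3,2): attacks (3,3) (3,4) (3,1) (3,0) (4,2) (2,2) (1,2) (0,2) (4,3) (4,1) (2,3) (1,4) (2,1) (1,0) [ray(1,0) blocked at (4,2)]
  WQ@(4,2): attacks (4,3) (4,4) (4,1) (4,0) (3,2) (3,3) (2,4) (3,1) (2,0) [ray(-1,0) blocked at (3,2)]
W attacks (1,2): yes

Answer: yes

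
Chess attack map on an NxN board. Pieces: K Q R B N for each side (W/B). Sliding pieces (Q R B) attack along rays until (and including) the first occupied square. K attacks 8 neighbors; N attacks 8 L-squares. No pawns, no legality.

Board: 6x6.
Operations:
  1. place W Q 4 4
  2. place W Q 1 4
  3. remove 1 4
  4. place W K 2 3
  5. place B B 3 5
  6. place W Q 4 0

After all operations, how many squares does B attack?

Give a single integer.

Answer: 4

Derivation:
Op 1: place WQ@(4,4)
Op 2: place WQ@(1,4)
Op 3: remove (1,4)
Op 4: place WK@(2,3)
Op 5: place BB@(3,5)
Op 6: place WQ@(4,0)
Per-piece attacks for B:
  BB@(3,5): attacks (4,4) (2,4) (1,3) (0,2) [ray(1,-1) blocked at (4,4)]
Union (4 distinct): (0,2) (1,3) (2,4) (4,4)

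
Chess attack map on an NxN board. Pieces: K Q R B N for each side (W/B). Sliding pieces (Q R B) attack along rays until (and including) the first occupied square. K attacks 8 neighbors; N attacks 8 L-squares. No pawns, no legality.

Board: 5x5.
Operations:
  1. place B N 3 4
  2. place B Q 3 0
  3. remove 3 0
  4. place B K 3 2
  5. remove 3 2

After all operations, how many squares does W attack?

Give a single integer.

Answer: 0

Derivation:
Op 1: place BN@(3,4)
Op 2: place BQ@(3,0)
Op 3: remove (3,0)
Op 4: place BK@(3,2)
Op 5: remove (3,2)
Per-piece attacks for W:
Union (0 distinct): (none)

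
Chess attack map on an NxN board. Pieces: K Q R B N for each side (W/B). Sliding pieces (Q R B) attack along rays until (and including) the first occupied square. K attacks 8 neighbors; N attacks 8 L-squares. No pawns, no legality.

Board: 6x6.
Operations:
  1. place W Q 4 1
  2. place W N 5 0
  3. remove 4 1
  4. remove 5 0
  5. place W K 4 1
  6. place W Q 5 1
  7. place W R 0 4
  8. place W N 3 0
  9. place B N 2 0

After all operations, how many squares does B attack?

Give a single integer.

Op 1: place WQ@(4,1)
Op 2: place WN@(5,0)
Op 3: remove (4,1)
Op 4: remove (5,0)
Op 5: place WK@(4,1)
Op 6: place WQ@(5,1)
Op 7: place WR@(0,4)
Op 8: place WN@(3,0)
Op 9: place BN@(2,0)
Per-piece attacks for B:
  BN@(2,0): attacks (3,2) (4,1) (1,2) (0,1)
Union (4 distinct): (0,1) (1,2) (3,2) (4,1)

Answer: 4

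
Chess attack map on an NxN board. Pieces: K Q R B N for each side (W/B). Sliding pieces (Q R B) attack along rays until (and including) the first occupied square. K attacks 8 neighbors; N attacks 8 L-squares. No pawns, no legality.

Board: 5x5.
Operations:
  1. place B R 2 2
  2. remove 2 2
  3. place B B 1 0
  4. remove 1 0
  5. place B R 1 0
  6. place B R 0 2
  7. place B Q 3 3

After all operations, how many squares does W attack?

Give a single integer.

Op 1: place BR@(2,2)
Op 2: remove (2,2)
Op 3: place BB@(1,0)
Op 4: remove (1,0)
Op 5: place BR@(1,0)
Op 6: place BR@(0,2)
Op 7: place BQ@(3,3)
Per-piece attacks for W:
Union (0 distinct): (none)

Answer: 0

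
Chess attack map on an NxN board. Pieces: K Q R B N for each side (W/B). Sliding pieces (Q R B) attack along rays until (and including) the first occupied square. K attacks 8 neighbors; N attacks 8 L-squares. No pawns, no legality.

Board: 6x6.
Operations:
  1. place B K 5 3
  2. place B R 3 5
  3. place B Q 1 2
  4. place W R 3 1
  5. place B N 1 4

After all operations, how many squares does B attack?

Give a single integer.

Op 1: place BK@(5,3)
Op 2: place BR@(3,5)
Op 3: place BQ@(1,2)
Op 4: place WR@(3,1)
Op 5: place BN@(1,4)
Per-piece attacks for B:
  BQ@(1,2): attacks (1,3) (1,4) (1,1) (1,0) (2,2) (3,2) (4,2) (5,2) (0,2) (2,3) (3,4) (4,5) (2,1) (3,0) (0,3) (0,1) [ray(0,1) blocked at (1,4)]
  BN@(1,4): attacks (3,5) (2,2) (3,3) (0,2)
  BR@(3,5): attacks (3,4) (3,3) (3,2) (3,1) (4,5) (5,5) (2,5) (1,5) (0,5) [ray(0,-1) blocked at (3,1)]
  BK@(5,3): attacks (5,4) (5,2) (4,3) (4,4) (4,2)
Union (26 distinct): (0,1) (0,2) (0,3) (0,5) (1,0) (1,1) (1,3) (1,4) (1,5) (2,1) (2,2) (2,3) (2,5) (3,0) (3,1) (3,2) (3,3) (3,4) (3,5) (4,2) (4,3) (4,4) (4,5) (5,2) (5,4) (5,5)

Answer: 26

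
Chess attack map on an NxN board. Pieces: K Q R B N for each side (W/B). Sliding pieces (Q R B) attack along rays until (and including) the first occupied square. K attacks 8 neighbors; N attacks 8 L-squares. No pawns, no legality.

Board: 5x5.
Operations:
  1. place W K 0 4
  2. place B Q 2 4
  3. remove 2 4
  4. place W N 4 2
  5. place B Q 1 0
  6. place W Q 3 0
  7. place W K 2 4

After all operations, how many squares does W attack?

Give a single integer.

Answer: 15

Derivation:
Op 1: place WK@(0,4)
Op 2: place BQ@(2,4)
Op 3: remove (2,4)
Op 4: place WN@(4,2)
Op 5: place BQ@(1,0)
Op 6: place WQ@(3,0)
Op 7: place WK@(2,4)
Per-piece attacks for W:
  WK@(0,4): attacks (0,3) (1,4) (1,3)
  WK@(2,4): attacks (2,3) (3,4) (1,4) (3,3) (1,3)
  WQ@(3,0): attacks (3,1) (3,2) (3,3) (3,4) (4,0) (2,0) (1,0) (4,1) (2,1) (1,2) (0,3) [ray(-1,0) blocked at (1,0)]
  WN@(4,2): attacks (3,4) (2,3) (3,0) (2,1)
Union (15 distinct): (0,3) (1,0) (1,2) (1,3) (1,4) (2,0) (2,1) (2,3) (3,0) (3,1) (3,2) (3,3) (3,4) (4,0) (4,1)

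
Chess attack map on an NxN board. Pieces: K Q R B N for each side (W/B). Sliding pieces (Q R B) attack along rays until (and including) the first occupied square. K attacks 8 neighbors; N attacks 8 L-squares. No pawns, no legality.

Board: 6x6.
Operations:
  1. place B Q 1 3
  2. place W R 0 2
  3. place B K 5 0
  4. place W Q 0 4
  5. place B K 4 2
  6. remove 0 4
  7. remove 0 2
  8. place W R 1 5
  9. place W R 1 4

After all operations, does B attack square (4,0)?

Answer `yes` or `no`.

Op 1: place BQ@(1,3)
Op 2: place WR@(0,2)
Op 3: place BK@(5,0)
Op 4: place WQ@(0,4)
Op 5: place BK@(4,2)
Op 6: remove (0,4)
Op 7: remove (0,2)
Op 8: place WR@(1,5)
Op 9: place WR@(1,4)
Per-piece attacks for B:
  BQ@(1,3): attacks (1,4) (1,2) (1,1) (1,0) (2,3) (3,3) (4,3) (5,3) (0,3) (2,4) (3,5) (2,2) (3,1) (4,0) (0,4) (0,2) [ray(0,1) blocked at (1,4)]
  BK@(4,2): attacks (4,3) (4,1) (5,2) (3,2) (5,3) (5,1) (3,3) (3,1)
  BK@(5,0): attacks (5,1) (4,0) (4,1)
B attacks (4,0): yes

Answer: yes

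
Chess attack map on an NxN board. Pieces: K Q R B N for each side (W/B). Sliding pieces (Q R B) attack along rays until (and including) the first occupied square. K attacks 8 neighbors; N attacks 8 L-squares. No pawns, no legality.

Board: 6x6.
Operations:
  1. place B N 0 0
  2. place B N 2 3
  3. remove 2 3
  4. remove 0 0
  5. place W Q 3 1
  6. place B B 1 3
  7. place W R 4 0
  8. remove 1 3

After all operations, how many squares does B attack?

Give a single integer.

Op 1: place BN@(0,0)
Op 2: place BN@(2,3)
Op 3: remove (2,3)
Op 4: remove (0,0)
Op 5: place WQ@(3,1)
Op 6: place BB@(1,3)
Op 7: place WR@(4,0)
Op 8: remove (1,3)
Per-piece attacks for B:
Union (0 distinct): (none)

Answer: 0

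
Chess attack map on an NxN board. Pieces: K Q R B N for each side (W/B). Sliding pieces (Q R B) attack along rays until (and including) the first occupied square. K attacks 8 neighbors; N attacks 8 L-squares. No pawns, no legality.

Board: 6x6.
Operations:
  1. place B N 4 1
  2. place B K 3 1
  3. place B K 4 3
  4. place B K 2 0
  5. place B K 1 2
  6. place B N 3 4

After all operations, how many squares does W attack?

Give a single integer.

Op 1: place BN@(4,1)
Op 2: place BK@(3,1)
Op 3: place BK@(4,3)
Op 4: place BK@(2,0)
Op 5: place BK@(1,2)
Op 6: place BN@(3,4)
Per-piece attacks for W:
Union (0 distinct): (none)

Answer: 0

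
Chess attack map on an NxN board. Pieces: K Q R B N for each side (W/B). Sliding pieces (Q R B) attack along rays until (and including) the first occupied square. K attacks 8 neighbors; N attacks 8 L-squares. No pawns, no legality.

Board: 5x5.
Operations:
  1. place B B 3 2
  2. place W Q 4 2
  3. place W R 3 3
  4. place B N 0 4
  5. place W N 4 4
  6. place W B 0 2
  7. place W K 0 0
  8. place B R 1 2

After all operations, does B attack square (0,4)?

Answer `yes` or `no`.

Op 1: place BB@(3,2)
Op 2: place WQ@(4,2)
Op 3: place WR@(3,3)
Op 4: place BN@(0,4)
Op 5: place WN@(4,4)
Op 6: place WB@(0,2)
Op 7: place WK@(0,0)
Op 8: place BR@(1,2)
Per-piece attacks for B:
  BN@(0,4): attacks (1,2) (2,3)
  BR@(1,2): attacks (1,3) (1,4) (1,1) (1,0) (2,2) (3,2) (0,2) [ray(1,0) blocked at (3,2); ray(-1,0) blocked at (0,2)]
  BB@(3,2): attacks (4,3) (4,1) (2,3) (1,4) (2,1) (1,0)
B attacks (0,4): no

Answer: no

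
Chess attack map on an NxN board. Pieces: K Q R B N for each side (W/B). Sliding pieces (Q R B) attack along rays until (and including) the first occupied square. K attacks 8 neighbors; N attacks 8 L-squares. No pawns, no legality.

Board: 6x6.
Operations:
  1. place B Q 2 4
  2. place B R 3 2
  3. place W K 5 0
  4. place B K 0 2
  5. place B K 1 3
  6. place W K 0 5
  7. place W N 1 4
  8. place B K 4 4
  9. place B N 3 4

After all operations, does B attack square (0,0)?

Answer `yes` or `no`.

Answer: no

Derivation:
Op 1: place BQ@(2,4)
Op 2: place BR@(3,2)
Op 3: place WK@(5,0)
Op 4: place BK@(0,2)
Op 5: place BK@(1,3)
Op 6: place WK@(0,5)
Op 7: place WN@(1,4)
Op 8: place BK@(4,4)
Op 9: place BN@(3,4)
Per-piece attacks for B:
  BK@(0,2): attacks (0,3) (0,1) (1,2) (1,3) (1,1)
  BK@(1,3): attacks (1,4) (1,2) (2,3) (0,3) (2,4) (2,2) (0,4) (0,2)
  BQ@(2,4): attacks (2,5) (2,3) (2,2) (2,1) (2,0) (3,4) (1,4) (3,5) (3,3) (4,2) (5,1) (1,5) (1,3) [ray(1,0) blocked at (3,4); ray(-1,0) blocked at (1,4); ray(-1,-1) blocked at (1,3)]
  BR@(3,2): attacks (3,3) (3,4) (3,1) (3,0) (4,2) (5,2) (2,2) (1,2) (0,2) [ray(0,1) blocked at (3,4); ray(-1,0) blocked at (0,2)]
  BN@(3,4): attacks (5,5) (1,5) (4,2) (5,3) (2,2) (1,3)
  BK@(4,4): attacks (4,5) (4,3) (5,4) (3,4) (5,5) (5,3) (3,5) (3,3)
B attacks (0,0): no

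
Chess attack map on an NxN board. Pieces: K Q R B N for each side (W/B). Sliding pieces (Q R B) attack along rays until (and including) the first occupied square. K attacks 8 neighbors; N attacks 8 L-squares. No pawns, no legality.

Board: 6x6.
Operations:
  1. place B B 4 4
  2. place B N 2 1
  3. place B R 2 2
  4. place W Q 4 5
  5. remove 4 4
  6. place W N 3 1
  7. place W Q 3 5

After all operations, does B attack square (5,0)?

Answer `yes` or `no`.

Op 1: place BB@(4,4)
Op 2: place BN@(2,1)
Op 3: place BR@(2,2)
Op 4: place WQ@(4,5)
Op 5: remove (4,4)
Op 6: place WN@(3,1)
Op 7: place WQ@(3,5)
Per-piece attacks for B:
  BN@(2,1): attacks (3,3) (4,2) (1,3) (0,2) (4,0) (0,0)
  BR@(2,2): attacks (2,3) (2,4) (2,5) (2,1) (3,2) (4,2) (5,2) (1,2) (0,2) [ray(0,-1) blocked at (2,1)]
B attacks (5,0): no

Answer: no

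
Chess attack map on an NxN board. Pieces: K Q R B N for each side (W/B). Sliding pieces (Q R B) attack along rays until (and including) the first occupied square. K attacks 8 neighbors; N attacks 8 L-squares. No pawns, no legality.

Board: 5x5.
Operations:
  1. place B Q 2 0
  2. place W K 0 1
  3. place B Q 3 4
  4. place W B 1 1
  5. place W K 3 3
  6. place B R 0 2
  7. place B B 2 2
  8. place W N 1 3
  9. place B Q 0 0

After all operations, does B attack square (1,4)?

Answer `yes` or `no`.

Answer: yes

Derivation:
Op 1: place BQ@(2,0)
Op 2: place WK@(0,1)
Op 3: place BQ@(3,4)
Op 4: place WB@(1,1)
Op 5: place WK@(3,3)
Op 6: place BR@(0,2)
Op 7: place BB@(2,2)
Op 8: place WN@(1,3)
Op 9: place BQ@(0,0)
Per-piece attacks for B:
  BQ@(0,0): attacks (0,1) (1,0) (2,0) (1,1) [ray(0,1) blocked at (0,1); ray(1,0) blocked at (2,0); ray(1,1) blocked at (1,1)]
  BR@(0,2): attacks (0,3) (0,4) (0,1) (1,2) (2,2) [ray(0,-1) blocked at (0,1); ray(1,0) blocked at (2,2)]
  BQ@(2,0): attacks (2,1) (2,2) (3,0) (4,0) (1,0) (0,0) (3,1) (4,2) (1,1) [ray(0,1) blocked at (2,2); ray(-1,0) blocked at (0,0); ray(-1,1) blocked at (1,1)]
  BB@(2,2): attacks (3,3) (3,1) (4,0) (1,3) (1,1) [ray(1,1) blocked at (3,3); ray(-1,1) blocked at (1,3); ray(-1,-1) blocked at (1,1)]
  BQ@(3,4): attacks (3,3) (4,4) (2,4) (1,4) (0,4) (4,3) (2,3) (1,2) (0,1) [ray(0,-1) blocked at (3,3); ray(-1,-1) blocked at (0,1)]
B attacks (1,4): yes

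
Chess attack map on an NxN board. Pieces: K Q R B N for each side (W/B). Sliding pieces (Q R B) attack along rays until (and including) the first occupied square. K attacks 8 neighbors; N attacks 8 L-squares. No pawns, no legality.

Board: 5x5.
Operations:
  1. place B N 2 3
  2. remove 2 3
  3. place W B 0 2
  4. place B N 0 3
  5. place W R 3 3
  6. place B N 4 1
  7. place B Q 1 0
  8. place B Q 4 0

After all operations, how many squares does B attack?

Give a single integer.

Answer: 19

Derivation:
Op 1: place BN@(2,3)
Op 2: remove (2,3)
Op 3: place WB@(0,2)
Op 4: place BN@(0,3)
Op 5: place WR@(3,3)
Op 6: place BN@(4,1)
Op 7: place BQ@(1,0)
Op 8: place BQ@(4,0)
Per-piece attacks for B:
  BN@(0,3): attacks (2,4) (1,1) (2,2)
  BQ@(1,0): attacks (1,1) (1,2) (1,3) (1,4) (2,0) (3,0) (4,0) (0,0) (2,1) (3,2) (4,3) (0,1) [ray(1,0) blocked at (4,0)]
  BQ@(4,0): attacks (4,1) (3,0) (2,0) (1,0) (3,1) (2,2) (1,3) (0,4) [ray(0,1) blocked at (4,1); ray(-1,0) blocked at (1,0)]
  BN@(4,1): attacks (3,3) (2,2) (2,0)
Union (19 distinct): (0,0) (0,1) (0,4) (1,0) (1,1) (1,2) (1,3) (1,4) (2,0) (2,1) (2,2) (2,4) (3,0) (3,1) (3,2) (3,3) (4,0) (4,1) (4,3)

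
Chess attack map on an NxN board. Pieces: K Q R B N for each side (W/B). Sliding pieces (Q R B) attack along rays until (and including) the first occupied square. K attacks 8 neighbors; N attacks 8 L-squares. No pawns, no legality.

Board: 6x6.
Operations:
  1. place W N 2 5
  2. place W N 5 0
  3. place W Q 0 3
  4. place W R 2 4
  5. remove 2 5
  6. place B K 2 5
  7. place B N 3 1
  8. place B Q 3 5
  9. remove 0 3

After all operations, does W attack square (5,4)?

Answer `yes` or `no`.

Answer: yes

Derivation:
Op 1: place WN@(2,5)
Op 2: place WN@(5,0)
Op 3: place WQ@(0,3)
Op 4: place WR@(2,4)
Op 5: remove (2,5)
Op 6: place BK@(2,5)
Op 7: place BN@(3,1)
Op 8: place BQ@(3,5)
Op 9: remove (0,3)
Per-piece attacks for W:
  WR@(2,4): attacks (2,5) (2,3) (2,2) (2,1) (2,0) (3,4) (4,4) (5,4) (1,4) (0,4) [ray(0,1) blocked at (2,5)]
  WN@(5,0): attacks (4,2) (3,1)
W attacks (5,4): yes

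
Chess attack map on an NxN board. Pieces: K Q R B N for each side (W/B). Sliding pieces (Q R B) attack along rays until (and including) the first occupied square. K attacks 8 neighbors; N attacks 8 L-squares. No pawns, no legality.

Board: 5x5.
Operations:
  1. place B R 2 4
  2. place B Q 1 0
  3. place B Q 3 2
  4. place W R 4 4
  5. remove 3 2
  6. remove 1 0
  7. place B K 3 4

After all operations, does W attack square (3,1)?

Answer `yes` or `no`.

Answer: no

Derivation:
Op 1: place BR@(2,4)
Op 2: place BQ@(1,0)
Op 3: place BQ@(3,2)
Op 4: place WR@(4,4)
Op 5: remove (3,2)
Op 6: remove (1,0)
Op 7: place BK@(3,4)
Per-piece attacks for W:
  WR@(4,4): attacks (4,3) (4,2) (4,1) (4,0) (3,4) [ray(-1,0) blocked at (3,4)]
W attacks (3,1): no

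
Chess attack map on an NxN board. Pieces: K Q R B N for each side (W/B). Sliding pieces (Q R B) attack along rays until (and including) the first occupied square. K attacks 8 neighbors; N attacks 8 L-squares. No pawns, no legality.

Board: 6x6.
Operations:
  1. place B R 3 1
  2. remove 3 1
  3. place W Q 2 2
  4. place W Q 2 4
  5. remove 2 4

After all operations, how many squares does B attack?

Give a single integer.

Op 1: place BR@(3,1)
Op 2: remove (3,1)
Op 3: place WQ@(2,2)
Op 4: place WQ@(2,4)
Op 5: remove (2,4)
Per-piece attacks for B:
Union (0 distinct): (none)

Answer: 0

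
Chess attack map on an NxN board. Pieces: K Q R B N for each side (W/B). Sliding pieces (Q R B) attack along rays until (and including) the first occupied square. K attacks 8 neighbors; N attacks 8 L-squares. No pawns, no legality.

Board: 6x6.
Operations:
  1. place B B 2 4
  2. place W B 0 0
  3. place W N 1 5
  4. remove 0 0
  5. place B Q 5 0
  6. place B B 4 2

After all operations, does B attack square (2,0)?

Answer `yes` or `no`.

Op 1: place BB@(2,4)
Op 2: place WB@(0,0)
Op 3: place WN@(1,5)
Op 4: remove (0,0)
Op 5: place BQ@(5,0)
Op 6: place BB@(4,2)
Per-piece attacks for B:
  BB@(2,4): attacks (3,5) (3,3) (4,2) (1,5) (1,3) (0,2) [ray(1,-1) blocked at (4,2); ray(-1,1) blocked at (1,5)]
  BB@(4,2): attacks (5,3) (5,1) (3,3) (2,4) (3,1) (2,0) [ray(-1,1) blocked at (2,4)]
  BQ@(5,0): attacks (5,1) (5,2) (5,3) (5,4) (5,5) (4,0) (3,0) (2,0) (1,0) (0,0) (4,1) (3,2) (2,3) (1,4) (0,5)
B attacks (2,0): yes

Answer: yes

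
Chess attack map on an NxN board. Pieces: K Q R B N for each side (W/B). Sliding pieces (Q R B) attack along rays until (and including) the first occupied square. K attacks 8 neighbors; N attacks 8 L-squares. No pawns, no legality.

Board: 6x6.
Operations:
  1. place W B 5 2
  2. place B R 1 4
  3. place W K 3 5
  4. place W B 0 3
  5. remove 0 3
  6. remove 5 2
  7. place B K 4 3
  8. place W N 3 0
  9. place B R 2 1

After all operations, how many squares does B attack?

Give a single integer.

Answer: 23

Derivation:
Op 1: place WB@(5,2)
Op 2: place BR@(1,4)
Op 3: place WK@(3,5)
Op 4: place WB@(0,3)
Op 5: remove (0,3)
Op 6: remove (5,2)
Op 7: place BK@(4,3)
Op 8: place WN@(3,0)
Op 9: place BR@(2,1)
Per-piece attacks for B:
  BR@(1,4): attacks (1,5) (1,3) (1,2) (1,1) (1,0) (2,4) (3,4) (4,4) (5,4) (0,4)
  BR@(2,1): attacks (2,2) (2,3) (2,4) (2,5) (2,0) (3,1) (4,1) (5,1) (1,1) (0,1)
  BK@(4,3): attacks (4,4) (4,2) (5,3) (3,3) (5,4) (5,2) (3,4) (3,2)
Union (23 distinct): (0,1) (0,4) (1,0) (1,1) (1,2) (1,3) (1,5) (2,0) (2,2) (2,3) (2,4) (2,5) (3,1) (3,2) (3,3) (3,4) (4,1) (4,2) (4,4) (5,1) (5,2) (5,3) (5,4)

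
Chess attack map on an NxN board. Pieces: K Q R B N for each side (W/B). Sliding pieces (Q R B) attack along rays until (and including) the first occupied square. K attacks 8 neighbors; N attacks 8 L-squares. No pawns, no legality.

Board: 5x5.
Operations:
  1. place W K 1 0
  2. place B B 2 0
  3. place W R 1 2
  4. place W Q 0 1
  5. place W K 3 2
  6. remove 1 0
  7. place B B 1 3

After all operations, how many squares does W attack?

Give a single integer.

Answer: 17

Derivation:
Op 1: place WK@(1,0)
Op 2: place BB@(2,0)
Op 3: place WR@(1,2)
Op 4: place WQ@(0,1)
Op 5: place WK@(3,2)
Op 6: remove (1,0)
Op 7: place BB@(1,3)
Per-piece attacks for W:
  WQ@(0,1): attacks (0,2) (0,3) (0,4) (0,0) (1,1) (2,1) (3,1) (4,1) (1,2) (1,0) [ray(1,1) blocked at (1,2)]
  WR@(1,2): attacks (1,3) (1,1) (1,0) (2,2) (3,2) (0,2) [ray(0,1) blocked at (1,3); ray(1,0) blocked at (3,2)]
  WK@(3,2): attacks (3,3) (3,1) (4,2) (2,2) (4,3) (4,1) (2,3) (2,1)
Union (17 distinct): (0,0) (0,2) (0,3) (0,4) (1,0) (1,1) (1,2) (1,3) (2,1) (2,2) (2,3) (3,1) (3,2) (3,3) (4,1) (4,2) (4,3)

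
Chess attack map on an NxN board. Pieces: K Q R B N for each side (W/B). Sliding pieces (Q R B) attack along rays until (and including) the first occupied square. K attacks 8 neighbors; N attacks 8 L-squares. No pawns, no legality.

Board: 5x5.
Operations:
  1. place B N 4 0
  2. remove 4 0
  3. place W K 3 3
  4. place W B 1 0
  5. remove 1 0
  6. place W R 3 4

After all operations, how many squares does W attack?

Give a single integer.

Answer: 11

Derivation:
Op 1: place BN@(4,0)
Op 2: remove (4,0)
Op 3: place WK@(3,3)
Op 4: place WB@(1,0)
Op 5: remove (1,0)
Op 6: place WR@(3,4)
Per-piece attacks for W:
  WK@(3,3): attacks (3,4) (3,2) (4,3) (2,3) (4,4) (4,2) (2,4) (2,2)
  WR@(3,4): attacks (3,3) (4,4) (2,4) (1,4) (0,4) [ray(0,-1) blocked at (3,3)]
Union (11 distinct): (0,4) (1,4) (2,2) (2,3) (2,4) (3,2) (3,3) (3,4) (4,2) (4,3) (4,4)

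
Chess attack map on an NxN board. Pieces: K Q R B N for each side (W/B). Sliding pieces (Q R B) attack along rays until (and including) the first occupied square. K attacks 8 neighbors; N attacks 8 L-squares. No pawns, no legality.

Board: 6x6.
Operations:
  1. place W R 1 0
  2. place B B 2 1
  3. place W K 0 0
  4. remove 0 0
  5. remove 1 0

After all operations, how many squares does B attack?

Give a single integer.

Op 1: place WR@(1,0)
Op 2: place BB@(2,1)
Op 3: place WK@(0,0)
Op 4: remove (0,0)
Op 5: remove (1,0)
Per-piece attacks for B:
  BB@(2,1): attacks (3,2) (4,3) (5,4) (3,0) (1,2) (0,3) (1,0)
Union (7 distinct): (0,3) (1,0) (1,2) (3,0) (3,2) (4,3) (5,4)

Answer: 7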